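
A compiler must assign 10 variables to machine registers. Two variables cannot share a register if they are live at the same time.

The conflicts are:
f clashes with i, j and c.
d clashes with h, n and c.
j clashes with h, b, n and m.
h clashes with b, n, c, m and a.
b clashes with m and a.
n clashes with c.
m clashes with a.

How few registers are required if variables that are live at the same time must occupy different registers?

h, b, m, a are mutually in conflict, so at least 4 registers are needed.
A valid assignment using 4 registers: f=1, i=2, d=4, j=2, h=1, b=4, n=3, c=2, m=3, a=2. No two conflicting variables share a register.

4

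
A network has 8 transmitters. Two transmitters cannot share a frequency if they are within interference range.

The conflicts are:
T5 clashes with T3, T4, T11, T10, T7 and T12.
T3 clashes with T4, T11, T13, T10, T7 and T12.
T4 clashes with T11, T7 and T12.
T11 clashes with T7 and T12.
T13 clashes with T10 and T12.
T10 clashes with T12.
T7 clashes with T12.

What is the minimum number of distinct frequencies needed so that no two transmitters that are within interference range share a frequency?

6

T5, T3, T4, T11, T7, T12 all conflict with each other, so at least 6 frequencies are needed.
6 frequencies suffice: frequency 1 → {T12}; frequency 2 → {T3}; frequency 3 → {T5, T13}; frequency 4 → {T10, T7}; frequency 5 → {T11}; frequency 6 → {T4}. Each listed conflict is separated.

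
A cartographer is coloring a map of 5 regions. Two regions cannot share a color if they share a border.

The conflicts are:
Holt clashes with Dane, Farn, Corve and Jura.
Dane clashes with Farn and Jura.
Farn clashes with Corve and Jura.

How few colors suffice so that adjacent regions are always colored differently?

Holt, Dane, Farn, Jura are mutually in conflict, so at least 4 colors are needed.
4 colors suffice: Holt=2, Dane=3, Farn=1, Corve=3, Jura=4. Every pair that conflicts lands in different colors.

4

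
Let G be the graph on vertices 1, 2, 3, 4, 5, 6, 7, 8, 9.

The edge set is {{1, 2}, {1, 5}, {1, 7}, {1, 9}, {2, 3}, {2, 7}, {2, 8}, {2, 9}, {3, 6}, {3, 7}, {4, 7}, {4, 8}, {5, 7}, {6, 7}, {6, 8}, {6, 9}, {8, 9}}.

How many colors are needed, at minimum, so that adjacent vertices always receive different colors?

1, 5, 7 are pairwise adjacent, so at least 3 colors are needed.
One proper 3-coloring: 1=c, 2=b, 3=c, 4=b, 5=b, 6=b, 7=a, 8=c, 9=a. No two adjacent vertices share a color.

3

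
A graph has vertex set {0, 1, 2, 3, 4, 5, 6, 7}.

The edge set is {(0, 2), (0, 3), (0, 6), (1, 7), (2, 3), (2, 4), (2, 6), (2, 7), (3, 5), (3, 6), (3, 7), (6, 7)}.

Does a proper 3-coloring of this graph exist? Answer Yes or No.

No

2, 3, 6, 7 form a clique, so at least 4 colors are needed.
So 3 colors are not enough.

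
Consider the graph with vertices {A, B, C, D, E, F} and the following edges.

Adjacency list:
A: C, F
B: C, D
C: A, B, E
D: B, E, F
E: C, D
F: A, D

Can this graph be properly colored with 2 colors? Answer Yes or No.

No

The cycle B-D-F-A-C-B has odd length 5, so it cannot be 2-colored; at least 3 colors are needed.
So 2 colors are not enough.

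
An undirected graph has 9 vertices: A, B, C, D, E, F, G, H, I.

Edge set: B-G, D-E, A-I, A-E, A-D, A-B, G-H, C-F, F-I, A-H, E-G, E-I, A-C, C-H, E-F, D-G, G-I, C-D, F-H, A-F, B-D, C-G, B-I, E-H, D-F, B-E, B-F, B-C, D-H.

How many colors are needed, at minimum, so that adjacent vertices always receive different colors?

5

A, B, E, F, I are pairwise adjacent (a clique of size 5), so at least 5 colors are needed.
5 colors suffice: color 1 → {F, G}; color 2 → {B, H}; color 3 → {C, E}; color 4 → {D, I}; color 5 → {A}. No two adjacent vertices share a color.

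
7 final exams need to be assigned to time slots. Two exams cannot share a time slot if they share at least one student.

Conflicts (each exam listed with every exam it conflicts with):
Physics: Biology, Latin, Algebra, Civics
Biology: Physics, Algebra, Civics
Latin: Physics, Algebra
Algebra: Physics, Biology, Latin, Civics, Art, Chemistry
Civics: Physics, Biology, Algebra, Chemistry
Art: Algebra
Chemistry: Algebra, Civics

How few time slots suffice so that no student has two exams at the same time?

Physics, Biology, Algebra, Civics are mutually in conflict, so at least 4 time slots are needed.
4 time slots suffice: time slot 1 → {Algebra}; time slot 2 → {Physics, Art, Chemistry}; time slot 3 → {Latin, Civics}; time slot 4 → {Biology}. No two conflicting exams share a time slot.

4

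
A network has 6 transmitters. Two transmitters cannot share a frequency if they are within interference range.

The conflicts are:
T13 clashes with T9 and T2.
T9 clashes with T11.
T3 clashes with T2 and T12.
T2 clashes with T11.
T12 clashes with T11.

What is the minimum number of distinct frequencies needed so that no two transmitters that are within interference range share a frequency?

2

T3 and T2 conflict, so at least 2 frequencies are needed.
2 frequencies suffice: frequency 1 → {T9, T2, T12}; frequency 2 → {T13, T3, T11}. Every pair that conflicts lands in different frequencies.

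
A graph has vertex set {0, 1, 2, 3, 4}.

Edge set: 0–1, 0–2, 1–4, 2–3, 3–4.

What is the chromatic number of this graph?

The cycle 1-4-3-2-0-1 has odd length 5, so it cannot be 2-colored; at least 3 colors are needed.
3 colors suffice: 0=a, 1=c, 2=b, 3=a, 4=b. Every edge joins two different colors.

3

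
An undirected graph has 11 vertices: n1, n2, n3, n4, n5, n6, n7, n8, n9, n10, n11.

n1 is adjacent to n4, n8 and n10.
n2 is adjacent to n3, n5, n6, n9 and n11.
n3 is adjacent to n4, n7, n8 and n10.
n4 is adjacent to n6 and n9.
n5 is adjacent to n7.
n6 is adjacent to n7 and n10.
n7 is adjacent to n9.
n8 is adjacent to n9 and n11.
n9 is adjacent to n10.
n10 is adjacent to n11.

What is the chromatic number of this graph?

2

n8 and n11 are adjacent, so at least 2 colors are needed.
A valid assignment using 2 colors: n1=R, n2=B, n3=R, n4=B, n5=R, n6=R, n7=B, n8=B, n9=R, n10=B, n11=R. Each edge has distinct colors on its endpoints.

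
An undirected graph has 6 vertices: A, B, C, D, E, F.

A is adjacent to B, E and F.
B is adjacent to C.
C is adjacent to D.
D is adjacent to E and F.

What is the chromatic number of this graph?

3

The cycle D-E-A-B-C-D has odd length 5, so it cannot be 2-colored; at least 3 colors are needed.
3 colors suffice: color 1 → {A, D}; color 2 → {B, E, F}; color 3 → {C}. Every edge joins two different colors.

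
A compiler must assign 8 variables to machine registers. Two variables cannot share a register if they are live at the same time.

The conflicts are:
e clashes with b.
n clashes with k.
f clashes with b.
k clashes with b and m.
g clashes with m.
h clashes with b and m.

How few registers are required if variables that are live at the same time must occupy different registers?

k and m conflict, so at least 2 registers are needed.
Using 2 registers: e=2, n=1, f=2, k=2, g=2, h=2, b=1, m=1. Each listed conflict is separated.

2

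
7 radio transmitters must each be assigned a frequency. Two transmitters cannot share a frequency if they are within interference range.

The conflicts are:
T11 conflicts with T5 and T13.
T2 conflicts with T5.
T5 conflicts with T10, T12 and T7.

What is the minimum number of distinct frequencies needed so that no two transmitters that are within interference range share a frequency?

2

T5 and T10 conflict, so at least 2 frequencies are needed.
Using 2 frequencies: T11=2, T2=2, T5=1, T10=2, T13=1, T12=2, T7=2. No two conflicting transmitters share a frequency.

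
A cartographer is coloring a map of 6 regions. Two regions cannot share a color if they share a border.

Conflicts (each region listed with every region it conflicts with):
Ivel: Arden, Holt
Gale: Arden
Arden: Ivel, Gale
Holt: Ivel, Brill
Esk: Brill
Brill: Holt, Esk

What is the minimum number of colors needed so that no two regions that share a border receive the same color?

Ivel and Arden conflict, so at least 2 colors are needed.
A valid assignment using 2 colors: Ivel=1, Gale=1, Arden=2, Holt=2, Esk=2, Brill=1. Every pair that conflicts lands in different colors.

2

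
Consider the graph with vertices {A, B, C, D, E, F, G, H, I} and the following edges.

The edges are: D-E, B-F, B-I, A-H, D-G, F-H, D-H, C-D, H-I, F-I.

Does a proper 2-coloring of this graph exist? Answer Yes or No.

B, F, I are mutually adjacent, so at least 3 colors are needed.
So 2 colors are not enough.

No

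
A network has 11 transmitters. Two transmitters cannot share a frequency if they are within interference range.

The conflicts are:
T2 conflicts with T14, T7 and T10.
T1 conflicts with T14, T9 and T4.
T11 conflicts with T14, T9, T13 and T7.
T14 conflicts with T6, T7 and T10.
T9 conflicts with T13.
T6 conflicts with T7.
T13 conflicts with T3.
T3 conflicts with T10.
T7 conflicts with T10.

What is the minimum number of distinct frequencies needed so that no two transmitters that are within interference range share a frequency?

T2, T14, T7, T10 pairwise conflict, so at least 4 frequencies are needed.
Using 4 frequencies: T2=4, T1=2, T11=3, T14=1, T9=1, T6=3, T13=2, T3=1, T4=1, T7=2, T10=3. Each listed conflict is separated.

4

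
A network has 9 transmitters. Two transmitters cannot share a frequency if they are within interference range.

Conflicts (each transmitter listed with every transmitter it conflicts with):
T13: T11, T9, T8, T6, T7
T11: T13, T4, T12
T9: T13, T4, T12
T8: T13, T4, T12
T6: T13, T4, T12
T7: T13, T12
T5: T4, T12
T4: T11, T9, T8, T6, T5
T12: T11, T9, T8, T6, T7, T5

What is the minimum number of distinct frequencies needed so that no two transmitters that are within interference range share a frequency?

T5 and T4 conflict, so at least 2 frequencies are needed.
2 frequencies suffice: frequency 1 → {T13, T4, T12}; frequency 2 → {T11, T9, T8, T6, T7, T5}. Each listed conflict is separated.

2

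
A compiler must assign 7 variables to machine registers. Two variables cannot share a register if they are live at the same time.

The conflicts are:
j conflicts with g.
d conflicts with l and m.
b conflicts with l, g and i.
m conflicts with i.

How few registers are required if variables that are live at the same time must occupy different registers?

The cycle d-l-b-i-m-d has odd length 5, so it cannot be 2-colored; at least 3 registers are needed.
3 registers suffice: register 1 → {j, d, b}; register 2 → {l, g, i}; register 3 → {m}. No two conflicting variables share a register.

3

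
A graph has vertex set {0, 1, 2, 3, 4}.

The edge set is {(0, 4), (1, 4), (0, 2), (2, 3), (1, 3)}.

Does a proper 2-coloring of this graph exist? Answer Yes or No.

No

The cycle 2-3-1-4-0-2 has odd length 5, so it cannot be 2-colored; at least 3 colors are needed.
So 2 colors are not enough.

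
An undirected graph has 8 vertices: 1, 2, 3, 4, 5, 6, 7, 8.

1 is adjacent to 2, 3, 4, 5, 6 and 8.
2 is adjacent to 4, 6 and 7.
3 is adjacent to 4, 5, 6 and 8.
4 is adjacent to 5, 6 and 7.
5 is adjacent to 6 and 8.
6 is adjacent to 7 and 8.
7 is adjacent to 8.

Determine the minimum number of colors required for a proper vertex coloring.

5

1, 3, 4, 5, 6 are pairwise adjacent (a clique of size 5), so at least 5 colors are needed.
One proper 5-coloring: 1=green, 2=yellow, 3=purple, 4=blue, 5=yellow, 6=red, 7=green, 8=blue. No two adjacent vertices share a color.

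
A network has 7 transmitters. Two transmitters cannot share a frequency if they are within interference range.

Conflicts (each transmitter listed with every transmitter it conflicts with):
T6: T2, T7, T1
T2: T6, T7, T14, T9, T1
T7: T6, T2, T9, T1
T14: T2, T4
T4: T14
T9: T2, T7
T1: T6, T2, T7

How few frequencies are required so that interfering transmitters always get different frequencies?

4

T6, T2, T7, T1 are mutually in conflict, so at least 4 frequencies are needed.
4 frequencies suffice: frequency 1 → {T2, T4}; frequency 2 → {T7, T14}; frequency 3 → {T6, T9}; frequency 4 → {T1}. Every pair that conflicts lands in different frequencies.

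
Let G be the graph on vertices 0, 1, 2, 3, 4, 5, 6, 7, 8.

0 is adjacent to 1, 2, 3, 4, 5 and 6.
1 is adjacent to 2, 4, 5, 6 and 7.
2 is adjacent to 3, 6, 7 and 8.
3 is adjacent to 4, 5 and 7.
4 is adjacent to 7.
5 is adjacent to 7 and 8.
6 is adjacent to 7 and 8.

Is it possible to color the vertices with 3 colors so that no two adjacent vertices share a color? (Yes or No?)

0, 1, 2, 6 are pairwise adjacent (a clique of size 4), so at least 4 colors are needed.
So 3 colors are not enough.

No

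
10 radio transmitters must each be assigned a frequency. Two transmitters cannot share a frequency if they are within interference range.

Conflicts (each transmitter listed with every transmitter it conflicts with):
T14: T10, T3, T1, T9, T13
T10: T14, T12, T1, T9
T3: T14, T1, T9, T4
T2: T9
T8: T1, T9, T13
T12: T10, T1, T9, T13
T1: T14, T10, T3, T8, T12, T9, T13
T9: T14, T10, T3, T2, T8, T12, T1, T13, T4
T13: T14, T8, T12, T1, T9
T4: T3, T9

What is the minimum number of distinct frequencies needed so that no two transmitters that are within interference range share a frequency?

4

T14, T3, T1, T9 are mutually in conflict, so at least 4 frequencies are needed.
Using 4 frequencies: T14=3, T10=4, T3=4, T2=2, T8=3, T12=3, T1=2, T9=1, T13=4, T4=2. Each listed conflict is separated.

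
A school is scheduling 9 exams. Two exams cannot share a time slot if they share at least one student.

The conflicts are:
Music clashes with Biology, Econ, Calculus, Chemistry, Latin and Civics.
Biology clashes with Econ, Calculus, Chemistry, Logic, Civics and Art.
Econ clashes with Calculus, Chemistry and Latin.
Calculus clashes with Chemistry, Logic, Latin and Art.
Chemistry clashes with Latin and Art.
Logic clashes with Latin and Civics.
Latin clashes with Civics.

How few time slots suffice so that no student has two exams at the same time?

Music, Biology, Econ, Calculus, Chemistry are mutually in conflict, so at least 5 time slots are needed.
A valid assignment using 5 time slots: Music=3, Biology=1, Econ=5, Calculus=2, Chemistry=4, Logic=3, Latin=1, Civics=2, Art=3. No two conflicting exams share a time slot.

5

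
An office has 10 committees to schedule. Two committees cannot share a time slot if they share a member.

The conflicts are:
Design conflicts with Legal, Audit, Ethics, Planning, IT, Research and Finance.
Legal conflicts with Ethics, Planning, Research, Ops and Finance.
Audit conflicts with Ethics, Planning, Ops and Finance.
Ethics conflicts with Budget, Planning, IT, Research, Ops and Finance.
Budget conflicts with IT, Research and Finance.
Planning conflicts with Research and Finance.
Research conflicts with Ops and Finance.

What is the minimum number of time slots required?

Design, Legal, Ethics, Planning, Research, Finance all conflict with each other, so at least 6 time slots are needed.
A valid assignment using 6 time slots: Design=4, Legal=5, Audit=2, Ethics=1, Budget=4, Planning=6, IT=2, Research=2, Ops=3, Finance=3. No two conflicting committees share a time slot.

6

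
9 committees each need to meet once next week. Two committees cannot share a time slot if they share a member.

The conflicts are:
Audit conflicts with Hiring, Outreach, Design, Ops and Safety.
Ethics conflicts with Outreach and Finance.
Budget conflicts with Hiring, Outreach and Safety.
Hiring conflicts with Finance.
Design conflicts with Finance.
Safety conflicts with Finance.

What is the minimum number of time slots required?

3

The cycle Ethics-Finance-Hiring-Budget-Outreach-Ethics has odd length 5, so it cannot be 2-colored; at least 3 time slots are needed.
3 time slots suffice: time slot 1 → {Audit, Budget, Finance}; time slot 2 → {Hiring, Outreach, Design, Ops, Safety}; time slot 3 → {Ethics}. Every pair that conflicts lands in different time slots.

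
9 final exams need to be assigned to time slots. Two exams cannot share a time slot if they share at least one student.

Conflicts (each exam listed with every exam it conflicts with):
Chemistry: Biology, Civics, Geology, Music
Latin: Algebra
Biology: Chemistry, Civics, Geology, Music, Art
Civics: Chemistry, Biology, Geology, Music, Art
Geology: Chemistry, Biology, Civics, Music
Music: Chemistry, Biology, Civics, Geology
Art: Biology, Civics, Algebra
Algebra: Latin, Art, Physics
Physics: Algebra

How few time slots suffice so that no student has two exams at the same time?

5

Chemistry, Biology, Civics, Geology, Music are mutually in conflict, so at least 5 time slots are needed.
Using 5 time slots: Chemistry=4, Latin=2, Biology=1, Civics=2, Geology=5, Music=3, Art=3, Algebra=1, Physics=2. Each listed conflict is separated.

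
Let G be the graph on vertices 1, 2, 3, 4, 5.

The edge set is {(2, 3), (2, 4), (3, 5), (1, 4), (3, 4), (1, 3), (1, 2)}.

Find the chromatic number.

1, 2, 3, 4 are pairwise adjacent (a clique of size 4), so at least 4 colors are needed.
4 colors suffice: color a → {3}; color b → {1, 5}; color c → {4}; color d → {2}. Each edge has distinct colors on its endpoints.

4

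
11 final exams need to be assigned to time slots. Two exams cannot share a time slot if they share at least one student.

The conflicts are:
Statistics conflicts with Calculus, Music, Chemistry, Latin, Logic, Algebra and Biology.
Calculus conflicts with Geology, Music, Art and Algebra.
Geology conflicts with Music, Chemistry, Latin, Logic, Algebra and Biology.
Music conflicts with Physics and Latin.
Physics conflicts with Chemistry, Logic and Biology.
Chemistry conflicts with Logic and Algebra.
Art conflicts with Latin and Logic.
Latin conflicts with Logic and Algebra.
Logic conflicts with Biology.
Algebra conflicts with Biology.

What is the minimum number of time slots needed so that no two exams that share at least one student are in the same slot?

3

Art, Latin, Logic all conflict with each other, so at least 3 time slots are needed.
3 time slots suffice: time slot 1 → {Statistics, Geology, Physics, Art}; time slot 2 → {Music, Logic, Algebra}; time slot 3 → {Calculus, Chemistry, Latin, Biology}. Each listed conflict is separated.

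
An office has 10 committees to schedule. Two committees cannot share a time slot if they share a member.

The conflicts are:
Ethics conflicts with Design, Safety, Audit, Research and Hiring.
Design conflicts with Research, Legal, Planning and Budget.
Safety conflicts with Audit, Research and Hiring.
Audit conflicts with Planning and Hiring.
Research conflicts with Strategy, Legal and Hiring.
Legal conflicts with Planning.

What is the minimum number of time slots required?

4

Ethics, Safety, Audit, Hiring pairwise conflict, so at least 4 time slots are needed.
4 time slots suffice: Ethics=2, Design=3, Safety=3, Audit=1, Research=1, Strategy=2, Legal=2, Planning=4, Budget=1, Hiring=4. Every pair that conflicts lands in different time slots.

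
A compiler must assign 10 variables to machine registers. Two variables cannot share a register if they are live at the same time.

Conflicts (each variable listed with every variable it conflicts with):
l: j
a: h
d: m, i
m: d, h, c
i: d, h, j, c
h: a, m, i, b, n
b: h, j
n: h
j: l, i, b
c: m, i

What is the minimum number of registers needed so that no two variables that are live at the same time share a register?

2

b and j conflict, so at least 2 registers are needed.
2 registers suffice: l=2, a=2, d=1, m=2, i=2, h=1, b=2, n=2, j=1, c=1. Each listed conflict is separated.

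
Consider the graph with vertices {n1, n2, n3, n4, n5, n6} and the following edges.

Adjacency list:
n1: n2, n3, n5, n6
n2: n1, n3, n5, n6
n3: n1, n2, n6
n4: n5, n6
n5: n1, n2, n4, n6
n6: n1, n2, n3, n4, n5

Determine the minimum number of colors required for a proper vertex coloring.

n1, n2, n5, n6 are pairwise adjacent (a clique of size 4), so at least 4 colors are needed.
One proper 4-coloring: n1=3, n2=4, n3=2, n4=3, n5=2, n6=1. Each edge has distinct colors on its endpoints.

4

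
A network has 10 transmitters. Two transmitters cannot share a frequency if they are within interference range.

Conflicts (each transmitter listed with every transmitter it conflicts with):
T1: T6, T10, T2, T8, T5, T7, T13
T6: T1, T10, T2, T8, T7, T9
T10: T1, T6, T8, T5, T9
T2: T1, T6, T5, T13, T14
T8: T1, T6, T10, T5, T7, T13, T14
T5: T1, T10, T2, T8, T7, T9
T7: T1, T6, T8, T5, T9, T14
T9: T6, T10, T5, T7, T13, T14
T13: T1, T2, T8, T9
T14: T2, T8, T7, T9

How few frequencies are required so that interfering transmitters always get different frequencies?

4

T1, T6, T10, T8 pairwise conflict, so at least 4 frequencies are needed.
4 frequencies suffice: frequency 1 → {T2, T8, T9}; frequency 2 → {T1, T14}; frequency 3 → {T6, T5, T13}; frequency 4 → {T10, T7}. Each listed conflict is separated.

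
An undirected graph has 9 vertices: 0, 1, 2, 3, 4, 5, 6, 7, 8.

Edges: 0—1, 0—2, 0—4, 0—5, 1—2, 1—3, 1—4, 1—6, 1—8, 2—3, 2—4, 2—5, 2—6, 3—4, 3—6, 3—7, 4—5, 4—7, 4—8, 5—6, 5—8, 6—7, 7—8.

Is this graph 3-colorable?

No

0, 2, 4, 5 are mutually adjacent (a clique of size 4), so at least 4 colors are needed.
So 3 colors are not enough.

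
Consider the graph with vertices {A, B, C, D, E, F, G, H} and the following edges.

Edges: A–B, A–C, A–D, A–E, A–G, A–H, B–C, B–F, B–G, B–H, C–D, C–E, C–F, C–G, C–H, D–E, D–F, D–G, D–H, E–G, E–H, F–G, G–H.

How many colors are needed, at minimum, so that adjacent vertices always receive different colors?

6

A, C, D, E, G, H form a clique, so at least 6 colors are needed.
6 colors suffice: color 1 → {C}; color 2 → {G}; color 3 → {B, D}; color 4 → {F, H}; color 5 → {A}; color 6 → {E}. Every edge joins two different colors.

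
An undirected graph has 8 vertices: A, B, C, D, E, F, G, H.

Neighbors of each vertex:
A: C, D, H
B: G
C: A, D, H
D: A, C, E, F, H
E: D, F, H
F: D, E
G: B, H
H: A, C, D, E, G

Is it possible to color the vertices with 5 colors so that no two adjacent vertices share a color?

The chromatic number is 4. A, C, D, H form a clique, so at least 4 colors are needed.
One proper 4-coloring: A=4, B=2, C=3, D=1, E=3, F=2, G=1, H=2.
Since 5 ≥ 4, a proper 5-coloring certainly exists.

Yes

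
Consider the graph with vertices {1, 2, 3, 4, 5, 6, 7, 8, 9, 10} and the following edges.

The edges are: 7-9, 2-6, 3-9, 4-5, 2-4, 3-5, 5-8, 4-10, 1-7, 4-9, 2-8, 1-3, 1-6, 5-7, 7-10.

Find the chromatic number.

1 and 3 are adjacent, so at least 2 colors are needed.
2 colors suffice: color a → {3, 4, 6, 7, 8}; color b → {1, 2, 5, 9, 10}. Every edge joins two different colors.

2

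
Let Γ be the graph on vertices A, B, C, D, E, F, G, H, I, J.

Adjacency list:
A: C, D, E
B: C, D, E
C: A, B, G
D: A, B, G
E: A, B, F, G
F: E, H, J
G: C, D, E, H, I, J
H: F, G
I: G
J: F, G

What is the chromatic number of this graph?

E and G are adjacent, so at least 2 colors are needed.
2 colors suffice: color 1 → {A, B, F, G}; color 2 → {C, D, E, H, I, J}. No two adjacent vertices share a color.

2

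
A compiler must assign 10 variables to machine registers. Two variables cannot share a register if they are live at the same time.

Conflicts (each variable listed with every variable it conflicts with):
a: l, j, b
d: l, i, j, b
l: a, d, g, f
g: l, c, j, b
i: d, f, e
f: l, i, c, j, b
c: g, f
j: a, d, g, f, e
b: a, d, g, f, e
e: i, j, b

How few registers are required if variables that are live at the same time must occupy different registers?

f and c conflict, so at least 2 registers are needed.
Using 2 registers: a=2, d=2, l=1, g=2, i=1, f=2, c=1, j=1, b=1, e=2. Every pair that conflicts lands in different registers.

2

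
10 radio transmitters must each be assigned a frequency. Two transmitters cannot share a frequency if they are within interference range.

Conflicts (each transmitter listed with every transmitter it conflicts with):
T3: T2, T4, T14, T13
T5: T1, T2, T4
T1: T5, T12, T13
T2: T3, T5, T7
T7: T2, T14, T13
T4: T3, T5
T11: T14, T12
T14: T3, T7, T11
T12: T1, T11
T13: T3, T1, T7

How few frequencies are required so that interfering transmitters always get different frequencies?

The cycle T2-T5-T1-T13-T7-T2 has odd length 5, so it cannot be 2-colored; at least 3 frequencies are needed.
3 frequencies suffice: frequency 1 → {T3, T1, T7, T11}; frequency 2 → {T5, T14, T12, T13}; frequency 3 → {T2, T4}. Every pair that conflicts lands in different frequencies.

3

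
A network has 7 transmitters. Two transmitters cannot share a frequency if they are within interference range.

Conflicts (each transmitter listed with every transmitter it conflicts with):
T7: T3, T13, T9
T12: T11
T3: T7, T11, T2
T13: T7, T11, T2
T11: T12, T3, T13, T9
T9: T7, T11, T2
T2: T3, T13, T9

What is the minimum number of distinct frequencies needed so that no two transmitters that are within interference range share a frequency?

2

T12 and T11 conflict, so at least 2 frequencies are needed.
Using 2 frequencies: T7=1, T12=2, T3=2, T13=2, T11=1, T9=2, T2=1. No two conflicting transmitters share a frequency.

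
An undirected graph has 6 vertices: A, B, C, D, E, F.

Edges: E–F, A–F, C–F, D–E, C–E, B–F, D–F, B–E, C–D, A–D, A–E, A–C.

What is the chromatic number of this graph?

5

A, C, D, E, F are mutually adjacent (a clique of size 5), so at least 5 colors are needed.
5 colors suffice: color red → {F}; color blue → {E}; color green → {A, B}; color yellow → {C}; color purple → {D}. No two adjacent vertices share a color.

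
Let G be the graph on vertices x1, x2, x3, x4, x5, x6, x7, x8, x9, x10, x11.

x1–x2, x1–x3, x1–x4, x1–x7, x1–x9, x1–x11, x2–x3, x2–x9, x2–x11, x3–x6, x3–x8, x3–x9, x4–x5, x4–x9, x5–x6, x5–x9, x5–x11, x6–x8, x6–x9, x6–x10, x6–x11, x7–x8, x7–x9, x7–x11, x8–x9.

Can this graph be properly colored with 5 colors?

Yes

The chromatic number is 4. x1, x2, x3, x9 are pairwise adjacent (a clique of size 4), so at least 4 colors are needed.
4 colors suffice: color 1 → {x9, x10, x11}; color 2 → {x1, x6}; color 3 → {x3, x5, x7}; color 4 → {x2, x4, x8}.
Since 5 ≥ 4, a proper 5-coloring certainly exists.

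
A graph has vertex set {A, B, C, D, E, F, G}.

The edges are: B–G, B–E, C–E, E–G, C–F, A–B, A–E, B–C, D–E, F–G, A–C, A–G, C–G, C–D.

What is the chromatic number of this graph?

5

A, B, C, E, G are pairwise adjacent (a clique of size 5), so at least 5 colors are needed.
5 colors suffice: color 1 → {C}; color 2 → {D, G}; color 3 → {E, F}; color 4 → {A}; color 5 → {B}. No two adjacent vertices share a color.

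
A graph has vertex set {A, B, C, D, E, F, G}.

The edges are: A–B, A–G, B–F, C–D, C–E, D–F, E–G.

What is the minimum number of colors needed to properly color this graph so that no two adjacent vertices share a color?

The cycle B-F-D-C-E-G-A-B has odd length 7, so it cannot be 2-colored; at least 3 colors are needed.
One proper 3-coloring: A=red, B=blue, C=red, D=blue, E=blue, F=red, G=green. Each edge has distinct colors on its endpoints.

3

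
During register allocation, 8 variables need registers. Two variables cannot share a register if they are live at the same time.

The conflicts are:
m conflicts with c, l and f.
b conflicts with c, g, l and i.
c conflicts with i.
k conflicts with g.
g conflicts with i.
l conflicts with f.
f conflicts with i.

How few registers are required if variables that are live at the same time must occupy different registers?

m, l, f are mutually in conflict, so at least 3 registers are needed.
Using 3 registers: m=2, b=1, c=3, k=1, g=3, l=3, f=1, i=2. No two conflicting variables share a register.

3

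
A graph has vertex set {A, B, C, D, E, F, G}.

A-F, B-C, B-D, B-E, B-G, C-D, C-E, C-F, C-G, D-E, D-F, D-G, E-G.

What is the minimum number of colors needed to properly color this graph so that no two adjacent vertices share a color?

B, C, D, E, G are pairwise adjacent (a clique of size 5), so at least 5 colors are needed.
5 colors suffice: color red → {A, C}; color blue → {D}; color green → {B, F}; color yellow → {E}; color purple → {G}. Each edge has distinct colors on its endpoints.

5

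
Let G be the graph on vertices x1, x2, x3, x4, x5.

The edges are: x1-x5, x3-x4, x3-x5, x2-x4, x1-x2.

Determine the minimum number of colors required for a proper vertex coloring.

The cycle x3-x4-x2-x1-x5-x3 has odd length 5, so it cannot be 2-colored; at least 3 colors are needed.
A valid assignment using 3 colors: x1=2, x2=1, x3=1, x4=2, x5=3. No two adjacent vertices share a color.

3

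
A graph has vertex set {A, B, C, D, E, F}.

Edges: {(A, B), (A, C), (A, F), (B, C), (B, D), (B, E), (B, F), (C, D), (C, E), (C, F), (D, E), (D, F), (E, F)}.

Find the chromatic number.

5

B, C, D, E, F are pairwise adjacent (a clique of size 5), so at least 5 colors are needed.
A valid assignment using 5 colors: A=yellow, B=green, C=blue, D=purple, E=yellow, F=red. Every edge joins two different colors.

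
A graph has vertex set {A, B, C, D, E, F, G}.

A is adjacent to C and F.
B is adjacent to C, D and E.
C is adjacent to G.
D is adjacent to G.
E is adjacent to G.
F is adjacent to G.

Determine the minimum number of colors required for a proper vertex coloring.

C and G are adjacent, so at least 2 colors are needed.
A valid assignment using 2 colors: A=red, B=red, C=blue, D=blue, E=blue, F=blue, G=red. Each edge has distinct colors on its endpoints.

2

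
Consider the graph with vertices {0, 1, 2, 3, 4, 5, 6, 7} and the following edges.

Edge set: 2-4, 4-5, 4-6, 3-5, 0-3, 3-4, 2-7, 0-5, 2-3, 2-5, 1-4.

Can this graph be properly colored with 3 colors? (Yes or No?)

2, 3, 4, 5 form a clique, so at least 4 colors are needed.
So 3 colors are not enough.

No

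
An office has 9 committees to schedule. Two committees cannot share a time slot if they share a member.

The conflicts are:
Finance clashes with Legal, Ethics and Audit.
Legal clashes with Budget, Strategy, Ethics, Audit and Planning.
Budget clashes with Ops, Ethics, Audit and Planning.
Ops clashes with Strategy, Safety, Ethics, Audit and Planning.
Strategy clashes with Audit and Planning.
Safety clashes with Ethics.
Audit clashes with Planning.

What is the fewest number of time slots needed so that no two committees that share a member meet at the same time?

4

Budget, Ops, Audit, Planning pairwise conflict, so at least 4 time slots are needed.
4 time slots suffice: time slot 1 → {Ethics, Audit}; time slot 2 → {Legal, Ops}; time slot 3 → {Finance, Budget, Strategy, Safety}; time slot 4 → {Planning}. No two conflicting committees share a time slot.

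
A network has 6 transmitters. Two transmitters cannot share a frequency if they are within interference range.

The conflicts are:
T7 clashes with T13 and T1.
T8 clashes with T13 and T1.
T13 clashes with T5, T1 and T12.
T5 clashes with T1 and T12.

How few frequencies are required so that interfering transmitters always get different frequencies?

3

T13, T5, T12 are mutually in conflict, so at least 3 frequencies are needed.
A valid assignment using 3 frequencies: T7=3, T8=3, T13=1, T5=3, T1=2, T12=2. Each listed conflict is separated.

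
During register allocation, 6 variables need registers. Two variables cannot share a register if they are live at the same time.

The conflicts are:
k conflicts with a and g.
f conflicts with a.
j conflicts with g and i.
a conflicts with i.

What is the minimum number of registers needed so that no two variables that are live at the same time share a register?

The cycle g-j-i-a-k-g has odd length 5, so it cannot be 2-colored; at least 3 registers are needed.
3 registers suffice: register 1 → {j, a}; register 2 → {f, g, i}; register 3 → {k}. No two conflicting variables share a register.

3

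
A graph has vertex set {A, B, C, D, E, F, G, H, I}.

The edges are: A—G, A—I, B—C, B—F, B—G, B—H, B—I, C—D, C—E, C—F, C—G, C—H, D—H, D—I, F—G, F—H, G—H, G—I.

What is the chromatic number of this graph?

5

B, C, F, G, H form a clique, so at least 5 colors are needed.
5 colors suffice: A=3, B=4, C=2, D=1, E=1, F=5, G=1, H=3, I=2. Each edge has distinct colors on its endpoints.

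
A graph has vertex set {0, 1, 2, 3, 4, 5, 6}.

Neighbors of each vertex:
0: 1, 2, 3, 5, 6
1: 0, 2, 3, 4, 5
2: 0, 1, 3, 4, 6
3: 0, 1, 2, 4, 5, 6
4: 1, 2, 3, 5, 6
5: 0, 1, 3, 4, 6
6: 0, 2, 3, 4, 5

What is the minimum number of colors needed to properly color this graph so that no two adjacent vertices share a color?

4

2, 3, 4, 6 are mutually adjacent (a clique of size 4), so at least 4 colors are needed.
One proper 4-coloring: 0=c, 1=d, 2=b, 3=a, 4=c, 5=b, 6=d. Every edge joins two different colors.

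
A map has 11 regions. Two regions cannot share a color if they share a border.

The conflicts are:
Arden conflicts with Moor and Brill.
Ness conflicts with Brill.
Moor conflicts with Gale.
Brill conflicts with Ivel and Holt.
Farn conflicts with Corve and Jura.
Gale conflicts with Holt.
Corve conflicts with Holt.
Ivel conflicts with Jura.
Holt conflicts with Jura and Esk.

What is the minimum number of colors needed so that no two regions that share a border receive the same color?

3

The cycle Moor-Gale-Holt-Brill-Arden-Moor has odd length 5, so it cannot be 2-colored; at least 3 colors are needed.
3 colors suffice: color 1 → {Arden, Ness, Farn, Ivel, Holt}; color 2 → {Brill, Gale, Corve, Jura, Esk}; color 3 → {Moor}. Each listed conflict is separated.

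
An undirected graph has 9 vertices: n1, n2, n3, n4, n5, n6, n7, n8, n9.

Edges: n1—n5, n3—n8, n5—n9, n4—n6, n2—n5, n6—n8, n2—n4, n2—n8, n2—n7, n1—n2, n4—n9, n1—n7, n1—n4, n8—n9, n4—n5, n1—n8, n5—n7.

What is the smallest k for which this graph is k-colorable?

4

n1, n2, n4, n5 form a clique, so at least 4 colors are needed.
4 colors suffice: n1=green, n2=red, n3=red, n4=blue, n5=yellow, n6=red, n7=blue, n8=blue, n9=red. Every edge joins two different colors.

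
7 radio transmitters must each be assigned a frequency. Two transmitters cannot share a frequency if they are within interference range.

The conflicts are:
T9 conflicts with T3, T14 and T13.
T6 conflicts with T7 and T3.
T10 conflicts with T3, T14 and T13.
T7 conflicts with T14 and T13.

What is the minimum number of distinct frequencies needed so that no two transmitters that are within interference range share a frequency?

3

The cycle T14-T9-T3-T6-T7-T14 has odd length 5, so it cannot be 2-colored; at least 3 frequencies are needed.
3 frequencies suffice: frequency 1 → {T3, T14, T13}; frequency 2 → {T9, T10, T7}; frequency 3 → {T6}. Every pair that conflicts lands in different frequencies.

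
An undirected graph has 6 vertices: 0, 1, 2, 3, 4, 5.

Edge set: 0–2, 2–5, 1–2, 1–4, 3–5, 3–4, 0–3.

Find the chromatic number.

The cycle 1-2-5-3-4-1 has odd length 5, so it cannot be 2-colored; at least 3 colors are needed.
A valid assignment using 3 colors: 0=blue, 1=green, 2=red, 3=red, 4=blue, 5=blue. Every edge joins two different colors.

3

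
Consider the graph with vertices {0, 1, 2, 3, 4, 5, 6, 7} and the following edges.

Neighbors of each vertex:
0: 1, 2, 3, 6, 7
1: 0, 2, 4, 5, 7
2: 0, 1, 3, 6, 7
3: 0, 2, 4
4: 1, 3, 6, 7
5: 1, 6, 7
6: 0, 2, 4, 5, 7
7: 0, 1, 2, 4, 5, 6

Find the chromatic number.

0, 1, 2, 7 are pairwise adjacent (a clique of size 4), so at least 4 colors are needed.
4 colors suffice: color a → {3, 7}; color b → {2, 4, 5}; color c → {0}; color d → {1, 6}. No two adjacent vertices share a color.

4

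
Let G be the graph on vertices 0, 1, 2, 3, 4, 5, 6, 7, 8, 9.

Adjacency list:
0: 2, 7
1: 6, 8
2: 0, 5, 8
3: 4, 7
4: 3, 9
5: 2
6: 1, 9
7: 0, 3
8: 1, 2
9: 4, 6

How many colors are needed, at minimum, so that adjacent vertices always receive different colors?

The cycle 2-0-7-3-4-9-6-1-8-2 has odd length 9, so it cannot be 2-colored; at least 3 colors are needed.
3 colors suffice: 0=b, 1=a, 2=a, 3=b, 4=a, 5=b, 6=c, 7=a, 8=b, 9=b. Each edge has distinct colors on its endpoints.

3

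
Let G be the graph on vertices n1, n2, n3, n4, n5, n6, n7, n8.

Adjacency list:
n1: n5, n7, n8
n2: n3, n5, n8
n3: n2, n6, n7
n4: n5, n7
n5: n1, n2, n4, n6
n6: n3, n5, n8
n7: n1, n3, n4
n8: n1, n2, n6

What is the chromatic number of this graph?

3

The cycle n7-n1-n5-n2-n3-n7 has odd length 5, so it cannot be 2-colored; at least 3 colors are needed.
3 colors suffice: n1=2, n2=2, n3=3, n4=2, n5=1, n6=2, n7=1, n8=1. Each edge has distinct colors on its endpoints.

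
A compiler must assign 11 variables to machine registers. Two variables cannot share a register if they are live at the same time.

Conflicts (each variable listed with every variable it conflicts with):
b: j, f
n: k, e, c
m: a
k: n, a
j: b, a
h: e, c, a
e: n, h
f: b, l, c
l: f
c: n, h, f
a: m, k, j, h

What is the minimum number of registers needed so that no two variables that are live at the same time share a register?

3

The cycle a-h-c-n-k-a has odd length 5, so it cannot be 2-colored; at least 3 registers are needed.
3 registers suffice: register 1 → {b, e, l, c, a}; register 2 → {n, m, j, h, f}; register 3 → {k}. Every pair that conflicts lands in different registers.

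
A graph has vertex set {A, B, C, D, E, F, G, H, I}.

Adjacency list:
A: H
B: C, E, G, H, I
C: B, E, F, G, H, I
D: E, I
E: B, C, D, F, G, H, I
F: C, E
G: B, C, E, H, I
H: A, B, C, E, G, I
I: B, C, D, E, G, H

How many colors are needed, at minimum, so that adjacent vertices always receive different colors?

B, C, E, G, H, I are pairwise adjacent (a clique of size 6), so at least 6 colors are needed.
A valid assignment using 6 colors: A=1, B=6, C=2, D=2, E=1, F=3, G=5, H=4, I=3. Every edge joins two different colors.

6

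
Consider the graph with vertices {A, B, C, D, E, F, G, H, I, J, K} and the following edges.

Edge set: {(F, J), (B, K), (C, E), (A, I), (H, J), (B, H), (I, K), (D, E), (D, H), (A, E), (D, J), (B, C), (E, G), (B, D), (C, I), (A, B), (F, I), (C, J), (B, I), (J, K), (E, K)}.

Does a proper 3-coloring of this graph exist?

The chromatic number is 3. D, H, J are mutually adjacent, so at least 3 colors are needed.
3 colors suffice: A=green, B=red, C=green, D=blue, E=red, F=green, G=blue, H=green, I=blue, J=red, K=green.
That is already a proper 3-coloring.

Yes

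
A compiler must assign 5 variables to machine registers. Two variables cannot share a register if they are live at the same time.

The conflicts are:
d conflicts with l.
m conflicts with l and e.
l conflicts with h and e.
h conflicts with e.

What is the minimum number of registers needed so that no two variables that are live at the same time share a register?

3

l, h, e pairwise conflict, so at least 3 registers are needed.
3 registers suffice: register 1 → {l}; register 2 → {d, e}; register 3 → {m, h}. Every pair that conflicts lands in different registers.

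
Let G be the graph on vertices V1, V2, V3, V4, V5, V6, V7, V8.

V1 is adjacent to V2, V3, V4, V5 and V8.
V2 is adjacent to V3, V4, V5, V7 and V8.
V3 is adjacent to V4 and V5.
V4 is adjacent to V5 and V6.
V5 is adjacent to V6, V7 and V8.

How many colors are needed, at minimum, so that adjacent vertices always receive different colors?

V1, V2, V3, V4, V5 form a clique, so at least 5 colors are needed.
5 colors suffice: V1=G, V2=B, V3=P, V4=Y, V5=R, V6=B, V7=G, V8=Y. Every edge joins two different colors.

5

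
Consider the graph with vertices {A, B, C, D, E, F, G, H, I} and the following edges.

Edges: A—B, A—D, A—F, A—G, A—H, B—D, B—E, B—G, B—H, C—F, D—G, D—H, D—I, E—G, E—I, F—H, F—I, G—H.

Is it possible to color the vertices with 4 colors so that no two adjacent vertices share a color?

A, B, D, G, H form a clique, so at least 5 colors are needed.
So 4 colors are not enough.

No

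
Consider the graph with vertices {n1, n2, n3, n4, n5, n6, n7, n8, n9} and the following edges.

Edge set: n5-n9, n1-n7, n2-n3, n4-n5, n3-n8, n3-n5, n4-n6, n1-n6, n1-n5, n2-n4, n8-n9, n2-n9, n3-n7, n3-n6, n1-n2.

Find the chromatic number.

2

n2 and n4 are adjacent, so at least 2 colors are needed.
One proper 2-coloring: n1=1, n2=2, n3=1, n4=1, n5=2, n6=2, n7=2, n8=2, n9=1. Every edge joins two different colors.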